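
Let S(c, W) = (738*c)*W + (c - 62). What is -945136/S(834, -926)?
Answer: 236284/142486205 ≈ 0.0016583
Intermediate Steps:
S(c, W) = -62 + c + 738*W*c (S(c, W) = 738*W*c + (-62 + c) = -62 + c + 738*W*c)
-945136/S(834, -926) = -945136/(-62 + 834 + 738*(-926)*834) = -945136/(-62 + 834 - 569945592) = -945136/(-569944820) = -945136*(-1/569944820) = 236284/142486205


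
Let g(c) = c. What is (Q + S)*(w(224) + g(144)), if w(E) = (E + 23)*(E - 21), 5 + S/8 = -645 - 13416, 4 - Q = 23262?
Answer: -6827999010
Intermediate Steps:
Q = -23258 (Q = 4 - 1*23262 = 4 - 23262 = -23258)
S = -112528 (S = -40 + 8*(-645 - 13416) = -40 + 8*(-14061) = -40 - 112488 = -112528)
w(E) = (-21 + E)*(23 + E) (w(E) = (23 + E)*(-21 + E) = (-21 + E)*(23 + E))
(Q + S)*(w(224) + g(144)) = (-23258 - 112528)*((-483 + 224² + 2*224) + 144) = -135786*((-483 + 50176 + 448) + 144) = -135786*(50141 + 144) = -135786*50285 = -6827999010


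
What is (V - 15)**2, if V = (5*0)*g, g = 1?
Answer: 225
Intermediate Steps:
V = 0 (V = (5*0)*1 = 0*1 = 0)
(V - 15)**2 = (0 - 15)**2 = (-15)**2 = 225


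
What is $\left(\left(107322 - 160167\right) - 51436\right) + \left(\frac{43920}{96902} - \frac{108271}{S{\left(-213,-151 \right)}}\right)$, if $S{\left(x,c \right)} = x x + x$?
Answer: $- \frac{228155790029497}{2187853356} \approx -1.0428 \cdot 10^{5}$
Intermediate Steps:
$S{\left(x,c \right)} = x + x^{2}$ ($S{\left(x,c \right)} = x^{2} + x = x + x^{2}$)
$\left(\left(107322 - 160167\right) - 51436\right) + \left(\frac{43920}{96902} - \frac{108271}{S{\left(-213,-151 \right)}}\right) = \left(\left(107322 - 160167\right) - 51436\right) + \left(\frac{43920}{96902} - \frac{108271}{\left(-213\right) \left(1 - 213\right)}\right) = \left(-52845 - 51436\right) + \left(43920 \cdot \frac{1}{96902} - \frac{108271}{\left(-213\right) \left(-212\right)}\right) = -104281 + \left(\frac{21960}{48451} - \frac{108271}{45156}\right) = -104281 - \frac{4254212461}{2187853356} = - \frac{228155790029497}{2187853356}$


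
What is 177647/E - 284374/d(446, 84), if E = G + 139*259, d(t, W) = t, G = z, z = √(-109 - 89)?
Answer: 3*(-142187*√22 + 1693086302*I)/(223*(-36001*I + 3*√22)) ≈ -632.68 - 0.0019287*I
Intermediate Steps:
z = 3*I*√22 (z = √(-198) = 3*I*√22 ≈ 14.071*I)
G = 3*I*√22 ≈ 14.071*I
E = 36001 + 3*I*√22 (E = 3*I*√22 + 139*259 = 3*I*√22 + 36001 = 36001 + 3*I*√22 ≈ 36001.0 + 14.071*I)
177647/E - 284374/d(446, 84) = 177647/(36001 + 3*I*√22) - 284374/446 = 177647/(36001 + 3*I*√22) - 284374*1/446 = 177647/(36001 + 3*I*√22) - 142187/223 = -142187/223 + 177647/(36001 + 3*I*√22)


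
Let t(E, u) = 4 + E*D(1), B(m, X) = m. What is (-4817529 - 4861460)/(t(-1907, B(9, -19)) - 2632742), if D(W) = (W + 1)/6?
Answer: 29036967/7900121 ≈ 3.6755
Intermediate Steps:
D(W) = 1/6 + W/6 (D(W) = (1 + W)/6 = 1/6 + W/6)
t(E, u) = 4 + E/3 (t(E, u) = 4 + E*(1/6 + (1/6)*1) = 4 + E*(1/6 + 1/6) = 4 + E*(1/3) = 4 + E/3)
(-4817529 - 4861460)/(t(-1907, B(9, -19)) - 2632742) = (-4817529 - 4861460)/((4 + (1/3)*(-1907)) - 2632742) = -9678989/((4 - 1907/3) - 2632742) = -9678989/(-1895/3 - 2632742) = -9678989/(-7900121/3) = -9678989*(-3/7900121) = 29036967/7900121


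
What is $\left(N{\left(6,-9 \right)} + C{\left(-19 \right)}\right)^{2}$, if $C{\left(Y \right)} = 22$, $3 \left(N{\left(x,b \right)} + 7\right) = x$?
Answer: $289$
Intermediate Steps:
$N{\left(x,b \right)} = -7 + \frac{x}{3}$
$\left(N{\left(6,-9 \right)} + C{\left(-19 \right)}\right)^{2} = \left(\left(-7 + \frac{1}{3} \cdot 6\right) + 22\right)^{2} = \left(\left(-7 + 2\right) + 22\right)^{2} = \left(-5 + 22\right)^{2} = 17^{2} = 289$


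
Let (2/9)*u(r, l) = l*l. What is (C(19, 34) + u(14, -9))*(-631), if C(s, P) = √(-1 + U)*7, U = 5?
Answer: -477667/2 ≈ -2.3883e+5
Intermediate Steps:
u(r, l) = 9*l²/2 (u(r, l) = 9*(l*l)/2 = 9*l²/2)
C(s, P) = 14 (C(s, P) = √(-1 + 5)*7 = √4*7 = 2*7 = 14)
(C(19, 34) + u(14, -9))*(-631) = (14 + (9/2)*(-9)²)*(-631) = (14 + (9/2)*81)*(-631) = (14 + 729/2)*(-631) = (757/2)*(-631) = -477667/2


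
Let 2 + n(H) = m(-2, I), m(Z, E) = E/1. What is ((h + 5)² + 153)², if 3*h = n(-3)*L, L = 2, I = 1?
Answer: 2390116/81 ≈ 29508.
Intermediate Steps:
m(Z, E) = E (m(Z, E) = E*1 = E)
n(H) = -1 (n(H) = -2 + 1 = -1)
h = -⅔ (h = (-1*2)/3 = (⅓)*(-2) = -⅔ ≈ -0.66667)
((h + 5)² + 153)² = ((-⅔ + 5)² + 153)² = ((13/3)² + 153)² = (169/9 + 153)² = (1546/9)² = 2390116/81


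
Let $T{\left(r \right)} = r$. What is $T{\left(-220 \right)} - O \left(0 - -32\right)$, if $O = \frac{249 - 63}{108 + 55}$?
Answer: $- \frac{41812}{163} \approx -256.52$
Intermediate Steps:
$O = \frac{186}{163} \approx 1.1411$
$T{\left(-220 \right)} - O \left(0 - -32\right) = -220 - \frac{186 \left(0 - -32\right)}{163} = -220 - \frac{186 \left(0 + 32\right)}{163} = -220 - \frac{186}{163} \cdot 32 = -220 - \frac{5952}{163} = - \frac{41812}{163}$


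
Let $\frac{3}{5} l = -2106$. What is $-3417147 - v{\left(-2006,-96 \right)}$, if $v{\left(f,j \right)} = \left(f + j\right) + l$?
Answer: $-3411535$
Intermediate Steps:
$l = -3510$ ($l = \frac{5}{3} \left(-2106\right) = -3510$)
$v{\left(f,j \right)} = -3510 + f + j$ ($v{\left(f,j \right)} = \left(f + j\right) - 3510 = -3510 + f + j$)
$-3417147 - v{\left(-2006,-96 \right)} = -3417147 - \left(-3510 - 2006 - 96\right) = -3417147 - -5612 = -3417147 + 5612 = -3411535$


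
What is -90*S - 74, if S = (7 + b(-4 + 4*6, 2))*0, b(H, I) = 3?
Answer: -74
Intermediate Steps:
S = 0 (S = (7 + 3)*0 = 10*0 = 0)
-90*S - 74 = -90*0 - 74 = 0 - 74 = -74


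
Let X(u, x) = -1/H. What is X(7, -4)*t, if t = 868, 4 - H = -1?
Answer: -868/5 ≈ -173.60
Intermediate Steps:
H = 5 (H = 4 - 1*(-1) = 4 + 1 = 5)
X(u, x) = -⅕ (X(u, x) = -1/5 = -1*⅕ = -⅕)
X(7, -4)*t = -⅕*868 = -868/5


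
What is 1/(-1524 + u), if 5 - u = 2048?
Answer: -1/3567 ≈ -0.00028035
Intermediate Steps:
u = -2043 (u = 5 - 1*2048 = 5 - 2048 = -2043)
1/(-1524 + u) = 1/(-1524 - 2043) = 1/(-3567) = -1/3567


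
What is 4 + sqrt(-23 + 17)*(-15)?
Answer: 4 - 15*I*sqrt(6) ≈ 4.0 - 36.742*I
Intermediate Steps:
4 + sqrt(-23 + 17)*(-15) = 4 + sqrt(-6)*(-15) = 4 + (I*sqrt(6))*(-15) = 4 - 15*I*sqrt(6)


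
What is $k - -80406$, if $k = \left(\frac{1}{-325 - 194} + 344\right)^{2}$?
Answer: $\frac{53532986791}{269361} \approx 1.9874 \cdot 10^{5}$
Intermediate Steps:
$k = \frac{31874746225}{269361}$ ($k = \left(\frac{1}{-519} + 344\right)^{2} = \left(- \frac{1}{519} + 344\right)^{2} = \left(\frac{178535}{519}\right)^{2} = \frac{31874746225}{269361} \approx 1.1833 \cdot 10^{5}$)
$k - -80406 = \frac{31874746225}{269361} - -80406 = \frac{31874746225}{269361} + 80406 = \frac{53532986791}{269361}$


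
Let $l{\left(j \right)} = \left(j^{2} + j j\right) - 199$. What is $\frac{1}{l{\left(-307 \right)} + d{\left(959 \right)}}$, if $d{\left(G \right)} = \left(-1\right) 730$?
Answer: $\frac{1}{187569} \approx 5.3314 \cdot 10^{-6}$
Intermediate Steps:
$d{\left(G \right)} = -730$
$l{\left(j \right)} = -199 + 2 j^{2}$ ($l{\left(j \right)} = \left(j^{2} + j^{2}\right) - 199 = 2 j^{2} - 199 = -199 + 2 j^{2}$)
$\frac{1}{l{\left(-307 \right)} + d{\left(959 \right)}} = \frac{1}{\left(-199 + 2 \left(-307\right)^{2}\right) - 730} = \frac{1}{\left(-199 + 2 \cdot 94249\right) - 730} = \frac{1}{\left(-199 + 188498\right) - 730} = \frac{1}{188299 - 730} = \frac{1}{187569}$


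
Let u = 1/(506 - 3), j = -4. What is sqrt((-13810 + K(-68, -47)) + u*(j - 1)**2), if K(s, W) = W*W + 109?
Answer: I*sqrt(2907566853)/503 ≈ 107.2*I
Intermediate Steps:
K(s, W) = 109 + W**2 (K(s, W) = W**2 + 109 = 109 + W**2)
u = 1/503 ≈ 0.0019881
sqrt((-13810 + K(-68, -47)) + u*(j - 1)**2) = sqrt((-13810 + (109 + (-47)**2)) + (-4 - 1)**2/503) = sqrt((-13810 + (109 + 2209)) + (1/503)*(-5)**2) = sqrt((-13810 + 2318) + (1/503)*25) = sqrt(-11492 + 25/503) = sqrt(-5780451/503) = I*sqrt(2907566853)/503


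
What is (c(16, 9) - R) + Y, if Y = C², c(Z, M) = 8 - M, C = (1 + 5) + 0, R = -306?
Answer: 341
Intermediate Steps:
C = 6 (C = 6 + 0 = 6)
Y = 36 (Y = 6² = 36)
(c(16, 9) - R) + Y = ((8 - 1*9) - 1*(-306)) + 36 = ((8 - 9) + 306) + 36 = (-1 + 306) + 36 = 305 + 36 = 341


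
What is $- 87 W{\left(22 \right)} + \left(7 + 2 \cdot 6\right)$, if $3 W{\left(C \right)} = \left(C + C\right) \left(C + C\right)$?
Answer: $-56125$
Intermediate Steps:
$W{\left(C \right)} = \frac{4 C^{2}}{3}$ ($W{\left(C \right)} = \frac{\left(C + C\right) \left(C + C\right)}{3} = \frac{2 C 2 C}{3} = \frac{4 C^{2}}{3}$)
$- 87 W{\left(22 \right)} + \left(7 + 2 \cdot 6\right) = - 87 \frac{4 \cdot 22^{2}}{3} + \left(7 + 2 \cdot 6\right) = - 87 \cdot \frac{4}{3} \cdot 484 + \left(7 + 12\right) = \left(-87\right) \frac{1936}{3} + 19 = -56144 + 19 = -56125$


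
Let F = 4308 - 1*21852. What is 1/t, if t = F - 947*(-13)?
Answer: -1/5233 ≈ -0.00019110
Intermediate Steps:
F = -17544 (F = 4308 - 21852 = -17544)
t = -5233 (t = -17544 - 947*(-13) = -17544 - 1*(-12311) = -17544 + 12311 = -5233)
1/t = 1/(-5233) = -1/5233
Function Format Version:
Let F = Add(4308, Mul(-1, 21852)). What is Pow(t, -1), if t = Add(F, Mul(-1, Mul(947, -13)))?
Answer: Rational(-1, 5233) ≈ -0.00019110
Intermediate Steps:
F = -17544 (F = Add(4308, -21852) = -17544)
t = -5233 (t = Add(-17544, Mul(-1, Mul(947, -13))) = Add(-17544, Mul(-1, -12311)) = Add(-17544, 12311) = -5233)
Pow(t, -1) = Pow(-5233, -1) = Rational(-1, 5233)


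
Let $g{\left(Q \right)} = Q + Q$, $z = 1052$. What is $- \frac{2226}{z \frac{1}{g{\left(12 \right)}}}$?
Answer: $- \frac{13356}{263} \approx -50.783$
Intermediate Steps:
$g{\left(Q \right)} = 2 Q$
$- \frac{2226}{z \frac{1}{g{\left(12 \right)}}} = - \frac{2226}{1052 \frac{1}{2 \cdot 12}} = - \frac{2226}{1052 \cdot \frac{1}{24}} = - \frac{2226}{\frac{263}{6}} = \left(-2226\right) \frac{6}{263} = - \frac{13356}{263}$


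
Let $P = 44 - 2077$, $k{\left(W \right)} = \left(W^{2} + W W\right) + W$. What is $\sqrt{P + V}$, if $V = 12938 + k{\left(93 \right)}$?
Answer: $6 \sqrt{786} \approx 168.21$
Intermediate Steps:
$k{\left(W \right)} = W + 2 W^{2}$ ($k{\left(W \right)} = \left(W^{2} + W^{2}\right) + W = 2 W^{2} + W = W + 2 W^{2}$)
$V = 30329$ ($V = 12938 + 93 \left(1 + 2 \cdot 93\right) = 12938 + 93 \left(1 + 186\right) = 12938 + 93 \cdot 187 = 12938 + 17391 = 30329$)
$P = -2033$ ($P = 44 - 2077 = -2033$)
$\sqrt{P + V} = \sqrt{-2033 + 30329} = \sqrt{28296} = 6 \sqrt{786}$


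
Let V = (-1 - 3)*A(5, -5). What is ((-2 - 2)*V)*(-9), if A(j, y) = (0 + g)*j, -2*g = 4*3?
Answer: 4320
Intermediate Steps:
g = -6 (g = -2*3 = -½*12 = -6)
A(j, y) = -6*j (A(j, y) = (0 - 6)*j = -6*j)
V = 120 (V = (-1 - 3)*(-6*5) = -4*(-30) = 120)
((-2 - 2)*V)*(-9) = ((-2 - 2)*120)*(-9) = -4*120*(-9) = -480*(-9) = 4320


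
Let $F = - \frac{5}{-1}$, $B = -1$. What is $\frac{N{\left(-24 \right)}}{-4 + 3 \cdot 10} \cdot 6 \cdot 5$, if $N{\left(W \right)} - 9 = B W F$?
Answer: $\frac{1935}{13} \approx 148.85$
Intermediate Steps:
$F = 5$ ($F = \left(-5\right) \left(-1\right) = 5$)
$N{\left(W \right)} = 9 - 5 W$ ($N{\left(W \right)} = 9 + - W 5 = 9 - 5 W$)
$\frac{N{\left(-24 \right)}}{-4 + 3 \cdot 10} \cdot 6 \cdot 5 = \frac{9 - -120}{-4 + 3 \cdot 10} \cdot 6 \cdot 5 = \frac{9 + 120}{-4 + 30} \cdot 30 = \frac{129}{26} \cdot 30 = \frac{1935}{13}$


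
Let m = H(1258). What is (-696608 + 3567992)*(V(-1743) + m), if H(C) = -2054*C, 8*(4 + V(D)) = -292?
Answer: -7419577292940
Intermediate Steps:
V(D) = -81/2 (V(D) = -4 + (1/8)*(-292) = -4 - 73/2 = -81/2)
m = -2583932 (m = -2054*1258 = -2583932)
(-696608 + 3567992)*(V(-1743) + m) = (-696608 + 3567992)*(-81/2 - 2583932) = 2871384*(-5167945/2) = -7419577292940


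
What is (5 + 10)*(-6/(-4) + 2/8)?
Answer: 105/4 ≈ 26.250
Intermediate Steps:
(5 + 10)*(-6/(-4) + 2/8) = 15*(-6*(-1/4) + 2*(1/8)) = 15*(3/2 + 1/4) = 15*(7/4) = 105/4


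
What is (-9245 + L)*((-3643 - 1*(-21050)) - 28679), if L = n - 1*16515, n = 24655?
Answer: 12455560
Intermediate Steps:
L = 8140 (L = 24655 - 1*16515 = 24655 - 16515 = 8140)
(-9245 + L)*((-3643 - 1*(-21050)) - 28679) = (-9245 + 8140)*((-3643 - 1*(-21050)) - 28679) = -1105*((-3643 + 21050) - 28679) = -1105*(17407 - 28679) = -1105*(-11272) = 12455560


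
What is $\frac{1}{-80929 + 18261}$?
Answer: $- \frac{1}{62668} \approx -1.5957 \cdot 10^{-5}$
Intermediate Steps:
$\frac{1}{-80929 + 18261} = \frac{1}{-62668} = - \frac{1}{62668}$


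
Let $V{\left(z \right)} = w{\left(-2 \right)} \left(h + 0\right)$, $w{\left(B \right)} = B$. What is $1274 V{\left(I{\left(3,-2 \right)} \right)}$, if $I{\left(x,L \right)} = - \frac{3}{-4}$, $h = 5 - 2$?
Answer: $-7644$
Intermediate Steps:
$h = 3$
$I{\left(x,L \right)} = \frac{3}{4}$ ($I{\left(x,L \right)} = \left(-3\right) \left(- \frac{1}{4}\right) = \frac{3}{4}$)
$V{\left(z \right)} = -6$ ($V{\left(z \right)} = - 2 \left(3 + 0\right) = \left(-2\right) 3 = -6$)
$1274 V{\left(I{\left(3,-2 \right)} \right)} = 1274 \left(-6\right) = -7644$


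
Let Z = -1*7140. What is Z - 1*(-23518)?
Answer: 16378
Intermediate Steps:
Z = -7140
Z - 1*(-23518) = -7140 - 1*(-23518) = -7140 + 23518 = 16378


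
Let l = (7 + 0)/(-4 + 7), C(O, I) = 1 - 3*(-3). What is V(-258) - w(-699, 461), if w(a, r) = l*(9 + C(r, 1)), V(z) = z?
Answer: -907/3 ≈ -302.33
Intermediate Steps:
C(O, I) = 10 (C(O, I) = 1 + 9 = 10)
l = 7/3 ≈ 2.3333
w(a, r) = 133/3 (w(a, r) = 7*(9 + 10)/3 = (7/3)*19 = 133/3)
V(-258) - w(-699, 461) = -258 - 1*133/3 = -258 - 133/3 = -907/3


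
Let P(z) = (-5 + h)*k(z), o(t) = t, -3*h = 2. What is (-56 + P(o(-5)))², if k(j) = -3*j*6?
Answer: 320356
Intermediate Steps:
h = -⅔ (h = -⅓*2 = -⅔ ≈ -0.66667)
k(j) = -18*j
P(z) = 102*z (P(z) = (-5 - ⅔)*(-18*z) = -(-102)*z = 102*z)
(-56 + P(o(-5)))² = (-56 + 102*(-5))² = (-56 - 510)² = (-566)² = 320356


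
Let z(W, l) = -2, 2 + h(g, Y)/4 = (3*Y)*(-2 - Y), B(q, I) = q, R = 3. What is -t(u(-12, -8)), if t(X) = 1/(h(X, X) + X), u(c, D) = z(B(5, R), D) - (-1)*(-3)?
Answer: 1/193 ≈ 0.0051813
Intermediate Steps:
h(g, Y) = -8 + 12*Y*(-2 - Y) (h(g, Y) = -8 + 4*((3*Y)*(-2 - Y)) = -8 + 4*(3*Y*(-2 - Y)) = -8 + 12*Y*(-2 - Y))
u(c, D) = -5 (u(c, D) = -2 - (-1)*(-3) = -2 - 1*3 = -2 - 3 = -5)
t(X) = 1/(-8 - 23*X - 12*X²) (t(X) = 1/((-8 - 24*X - 12*X²) + X) = 1/(-8 - 23*X - 12*X²))
-t(u(-12, -8)) = -(-1)/(8 + 12*(-5)² + 23*(-5)) = -(-1)/(8 + 12*25 - 115) = -(-1)/(8 + 300 - 115) = -(-1)/193 = -1*(-1/193) = 1/193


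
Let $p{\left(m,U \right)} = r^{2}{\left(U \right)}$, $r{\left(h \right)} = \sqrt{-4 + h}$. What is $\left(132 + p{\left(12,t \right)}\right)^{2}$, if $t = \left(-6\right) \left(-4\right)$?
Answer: $23104$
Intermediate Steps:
$t = 24$
$p{\left(m,U \right)} = -4 + U$ ($p{\left(m,U \right)} = \left(\sqrt{-4 + U}\right)^{2} = -4 + U$)
$\left(132 + p{\left(12,t \right)}\right)^{2} = \left(132 + \left(-4 + 24\right)\right)^{2} = \left(132 + 20\right)^{2} = 152^{2} = 23104$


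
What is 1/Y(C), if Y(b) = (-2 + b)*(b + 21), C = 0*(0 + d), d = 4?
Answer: -1/42 ≈ -0.023810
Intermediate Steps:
C = 0 (C = 0*(0 + 4) = 0*4 = 0)
Y(b) = (-2 + b)*(21 + b)
1/Y(C) = 1/(-42 + 0² + 19*0) = 1/(-42 + 0 + 0) = 1/(-42) = -1/42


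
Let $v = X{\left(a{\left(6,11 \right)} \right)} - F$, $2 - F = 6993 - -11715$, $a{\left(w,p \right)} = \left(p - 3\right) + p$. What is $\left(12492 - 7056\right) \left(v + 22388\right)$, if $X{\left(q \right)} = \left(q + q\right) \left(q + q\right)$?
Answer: $231236568$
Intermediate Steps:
$a{\left(w,p \right)} = -3 + 2 p$ ($a{\left(w,p \right)} = \left(-3 + p\right) + p = -3 + 2 p$)
$F = -18706$ ($F = 2 - \left(6993 - -11715\right) = 2 - \left(6993 + 11715\right) = 2 - 18708 = -18706$)
$X{\left(q \right)} = 4 q^{2}$ ($X{\left(q \right)} = 2 q 2 q = 4 q^{2}$)
$v = 20150$ ($v = 4 \left(-3 + 2 \cdot 11\right)^{2} - -18706 = 4 \left(-3 + 22\right)^{2} + 18706 = 4 \cdot 19^{2} + 18706 = 4 \cdot 361 + 18706 = 1444 + 18706 = 20150$)
$\left(12492 - 7056\right) \left(v + 22388\right) = \left(12492 - 7056\right) \left(20150 + 22388\right) = 5436 \cdot 42538 = 231236568$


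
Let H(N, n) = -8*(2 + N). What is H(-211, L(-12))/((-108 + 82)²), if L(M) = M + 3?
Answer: 418/169 ≈ 2.4734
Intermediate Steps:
L(M) = 3 + M
H(N, n) = -16 - 8*N
H(-211, L(-12))/((-108 + 82)²) = (-16 - 8*(-211))/((-108 + 82)²) = (-16 + 1688)/((-26)²) = 1672/676 = 1672*(1/676) = 418/169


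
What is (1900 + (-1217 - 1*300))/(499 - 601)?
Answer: -383/102 ≈ -3.7549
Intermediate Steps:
(1900 + (-1217 - 1*300))/(499 - 601) = (1900 + (-1217 - 300))/(-102) = (1900 - 1517)*(-1/102) = 383*(-1/102) = -383/102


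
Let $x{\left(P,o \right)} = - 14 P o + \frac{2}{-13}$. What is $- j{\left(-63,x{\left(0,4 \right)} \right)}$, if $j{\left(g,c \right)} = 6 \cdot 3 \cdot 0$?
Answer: $0$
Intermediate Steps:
$x{\left(P,o \right)} = - \frac{2}{13} - 14 P o$ ($x{\left(P,o \right)} = - 14 P o + 2 \left(- \frac{1}{13}\right) = - 14 P o - \frac{2}{13} = - \frac{2}{13} - 14 P o$)
$j{\left(g,c \right)} = 0$ ($j{\left(g,c \right)} = 18 \cdot 0 = 0$)
$- j{\left(-63,x{\left(0,4 \right)} \right)} = \left(-1\right) 0 = 0$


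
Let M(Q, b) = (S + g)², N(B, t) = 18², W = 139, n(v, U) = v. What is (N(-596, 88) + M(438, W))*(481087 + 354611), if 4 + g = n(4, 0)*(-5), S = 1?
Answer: 712850394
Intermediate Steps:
g = -24 (g = -4 + 4*(-5) = -4 - 20 = -24)
N(B, t) = 324
M(Q, b) = 529 (M(Q, b) = (1 - 24)² = (-23)² = 529)
(N(-596, 88) + M(438, W))*(481087 + 354611) = (324 + 529)*(481087 + 354611) = 853*835698 = 712850394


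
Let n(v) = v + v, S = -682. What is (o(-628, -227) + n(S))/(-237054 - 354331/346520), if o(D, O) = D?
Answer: 690267840/82144306411 ≈ 0.0084031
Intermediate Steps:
n(v) = 2*v
(o(-628, -227) + n(S))/(-237054 - 354331/346520) = (-628 + 2*(-682))/(-237054 - 354331/346520) = (-628 - 1364)/(-237054 - 354331*1/346520) = -1992/(-237054 - 354331/346520) = -1992/(-82144306411/346520) = -1992*(-346520/82144306411) = 690267840/82144306411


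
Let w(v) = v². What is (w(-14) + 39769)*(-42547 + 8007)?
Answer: -1380391100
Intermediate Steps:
(w(-14) + 39769)*(-42547 + 8007) = ((-14)² + 39769)*(-42547 + 8007) = (196 + 39769)*(-34540) = 39965*(-34540) = -1380391100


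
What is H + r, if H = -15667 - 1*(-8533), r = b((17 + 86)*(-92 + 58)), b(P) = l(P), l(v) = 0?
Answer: -7134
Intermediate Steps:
b(P) = 0
r = 0
H = -7134 (H = -15667 + 8533 = -7134)
H + r = -7134 + 0 = -7134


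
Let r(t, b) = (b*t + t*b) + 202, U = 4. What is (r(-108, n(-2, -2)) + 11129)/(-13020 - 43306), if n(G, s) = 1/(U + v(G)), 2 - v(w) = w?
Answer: -5652/28163 ≈ -0.20069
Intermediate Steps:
v(w) = 2 - w
n(G, s) = 1/(6 - G) (n(G, s) = 1/(4 + (2 - G)) = 1/(6 - G))
r(t, b) = 202 + 2*b*t (r(t, b) = (b*t + b*t) + 202 = 2*b*t + 202 = 202 + 2*b*t)
(r(-108, n(-2, -2)) + 11129)/(-13020 - 43306) = ((202 + 2*(-1/(-6 - 2))*(-108)) + 11129)/(-13020 - 43306) = ((202 + 2*(-1/(-8))*(-108)) + 11129)/(-56326) = ((202 + 2*(-1*(-⅛))*(-108)) + 11129)*(-1/56326) = ((202 + 2*(⅛)*(-108)) + 11129)*(-1/56326) = ((202 - 27) + 11129)*(-1/56326) = (175 + 11129)*(-1/56326) = 11304*(-1/56326) = -5652/28163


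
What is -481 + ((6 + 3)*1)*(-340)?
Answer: -3541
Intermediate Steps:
-481 + ((6 + 3)*1)*(-340) = -481 + (9*1)*(-340) = -481 + 9*(-340) = -481 - 3060 = -3541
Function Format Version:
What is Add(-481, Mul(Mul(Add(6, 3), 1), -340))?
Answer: -3541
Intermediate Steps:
Add(-481, Mul(Mul(Add(6, 3), 1), -340)) = Add(-481, Mul(Mul(9, 1), -340)) = Add(-481, Mul(9, -340)) = Add(-481, -3060) = -3541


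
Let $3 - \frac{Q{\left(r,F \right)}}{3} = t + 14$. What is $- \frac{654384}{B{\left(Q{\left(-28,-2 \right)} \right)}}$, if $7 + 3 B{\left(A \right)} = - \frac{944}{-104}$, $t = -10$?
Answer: $- \frac{2835664}{3} \approx -9.4522 \cdot 10^{5}$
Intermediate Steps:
$Q{\left(r,F \right)} = -3$ ($Q{\left(r,F \right)} = 9 - 3 \left(-10 + 14\right) = 9 - 12 = -3$)
$B{\left(A \right)} = \frac{9}{13}$ ($B{\left(A \right)} = - \frac{7}{3} + \frac{\left(-944\right) \frac{1}{-104}}{3} = - \frac{7}{3} + \frac{\left(-944\right) \left(- \frac{1}{104}\right)}{3} = - \frac{7}{3} + \frac{1}{3} \cdot \frac{118}{13} = - \frac{7}{3} + \frac{118}{39} = \frac{9}{13}$)
$- \frac{654384}{B{\left(Q{\left(-28,-2 \right)} \right)}} = - \frac{654384}{\frac{9}{13}} = \left(-654384\right) \frac{13}{9} = - \frac{2835664}{3}$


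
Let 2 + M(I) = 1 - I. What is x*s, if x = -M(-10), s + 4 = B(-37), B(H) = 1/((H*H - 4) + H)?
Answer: 47799/1328 ≈ 35.993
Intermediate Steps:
M(I) = -1 - I (M(I) = -2 + (1 - I) = -1 - I)
B(H) = 1/(-4 + H + H**2) (B(H) = 1/((H**2 - 4) + H) = 1/((-4 + H**2) + H) = 1/(-4 + H + H**2))
s = -5311/1328 (s = -4 + 1/(-4 - 37 + (-37)**2) = -4 + 1/(-4 - 37 + 1369) = -4 + 1/1328 = -5311/1328 ≈ -3.9992)
x = -9 (x = -(-1 - 1*(-10)) = -(-1 + 10) = -1*9 = -9)
x*s = -9*(-5311/1328) = 47799/1328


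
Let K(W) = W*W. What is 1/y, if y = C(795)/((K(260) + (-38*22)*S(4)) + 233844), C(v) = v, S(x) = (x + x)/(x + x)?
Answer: 300608/795 ≈ 378.12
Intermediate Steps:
S(x) = 1 (S(x) = (2*x)/((2*x)) = (2*x)*(1/(2*x)) = 1)
K(W) = W**2
y = 795/300608 (y = 795/((260**2 - 38*22*1) + 233844) = 795/((67600 - 836*1) + 233844) = 795/((67600 - 836) + 233844) = 795/(66764 + 233844) = 795/300608 ≈ 0.0026446)
1/y = 1/(795/300608) = 300608/795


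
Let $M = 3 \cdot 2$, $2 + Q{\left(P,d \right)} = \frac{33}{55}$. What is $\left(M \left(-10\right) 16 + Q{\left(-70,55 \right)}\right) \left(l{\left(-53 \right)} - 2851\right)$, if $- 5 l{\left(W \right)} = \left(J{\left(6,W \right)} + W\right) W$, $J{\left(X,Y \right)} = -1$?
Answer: $\frac{82281419}{25} \approx 3.2913 \cdot 10^{6}$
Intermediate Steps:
$Q{\left(P,d \right)} = - \frac{7}{5}$ ($Q{\left(P,d \right)} = -2 + \frac{33}{55} = -2 + 33 \cdot \frac{1}{55} = -2 + \frac{3}{5} = - \frac{7}{5}$)
$M = 6$
$l{\left(W \right)} = - \frac{W \left(-1 + W\right)}{5}$ ($l{\left(W \right)} = - \frac{\left(-1 + W\right) W}{5} = - \frac{W \left(-1 + W\right)}{5}$)
$\left(M \left(-10\right) 16 + Q{\left(-70,55 \right)}\right) \left(l{\left(-53 \right)} - 2851\right) = \left(6 \left(-10\right) 16 - \frac{7}{5}\right) \left(\frac{1}{5} \left(-53\right) \left(1 - -53\right) - 2851\right) = \left(\left(-60\right) 16 - \frac{7}{5}\right) \left(\frac{1}{5} \left(-53\right) \left(1 + 53\right) - 2851\right) = \left(-960 - \frac{7}{5}\right) \left(\frac{1}{5} \left(-53\right) 54 - 2851\right) = - \frac{4807 \left(- \frac{2862}{5} - 2851\right)}{5} = \left(- \frac{4807}{5}\right) \left(- \frac{17117}{5}\right) = \frac{82281419}{25}$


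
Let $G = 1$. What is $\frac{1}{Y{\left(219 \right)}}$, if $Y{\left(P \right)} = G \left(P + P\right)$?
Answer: $\frac{1}{438} \approx 0.0022831$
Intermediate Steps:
$Y{\left(P \right)} = 2 P$ ($Y{\left(P \right)} = 1 \left(P + P\right) = 1 \cdot 2 P = 2 P$)
$\frac{1}{Y{\left(219 \right)}} = \frac{1}{2 \cdot 219} = \frac{1}{438}$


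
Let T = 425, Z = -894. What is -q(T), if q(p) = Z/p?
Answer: 894/425 ≈ 2.1035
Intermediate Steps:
q(p) = -894/p
-q(T) = -(-894)/425 = -1*(-894/425) = 894/425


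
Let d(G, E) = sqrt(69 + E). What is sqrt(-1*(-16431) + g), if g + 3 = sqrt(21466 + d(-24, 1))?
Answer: sqrt(16428 + sqrt(21466 + sqrt(70))) ≈ 128.74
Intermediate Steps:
g = -3 + sqrt(21466 + sqrt(70)) (g = -3 + sqrt(21466 + sqrt(69 + 1)) = -3 + sqrt(21466 + sqrt(70)) ≈ 143.54)
sqrt(-1*(-16431) + g) = sqrt(-1*(-16431) + (-3 + sqrt(21466 + sqrt(70)))) = sqrt(16431 + (-3 + sqrt(21466 + sqrt(70)))) = sqrt(16428 + sqrt(21466 + sqrt(70)))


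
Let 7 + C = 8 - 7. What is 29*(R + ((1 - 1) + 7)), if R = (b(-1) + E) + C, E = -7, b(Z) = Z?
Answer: -203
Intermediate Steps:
C = -6 (C = -7 + (8 - 7) = -7 + 1 = -6)
R = -14 (R = (-1 - 7) - 6 = -8 - 6 = -14)
29*(R + ((1 - 1) + 7)) = 29*(-14 + ((1 - 1) + 7)) = 29*(-14 + (0 + 7)) = 29*(-14 + 7) = 29*(-7) = -203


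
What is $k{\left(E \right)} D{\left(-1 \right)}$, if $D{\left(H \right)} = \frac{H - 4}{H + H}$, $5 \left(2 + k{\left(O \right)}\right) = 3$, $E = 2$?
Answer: $- \frac{7}{2} \approx -3.5$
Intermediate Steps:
$k{\left(O \right)} = - \frac{7}{5}$ ($k{\left(O \right)} = -2 + \frac{1}{5} \cdot 3 = -2 + \frac{3}{5} = - \frac{7}{5}$)
$D{\left(H \right)} = \frac{-4 + H}{2 H}$
$k{\left(E \right)} D{\left(-1 \right)} = - \frac{7 \frac{-4 - 1}{2 \left(-1\right)}}{5} = - \frac{7 \cdot \frac{1}{2} \left(-1\right) \left(-5\right)}{5} = \left(- \frac{7}{5}\right) \frac{5}{2} = - \frac{7}{2}$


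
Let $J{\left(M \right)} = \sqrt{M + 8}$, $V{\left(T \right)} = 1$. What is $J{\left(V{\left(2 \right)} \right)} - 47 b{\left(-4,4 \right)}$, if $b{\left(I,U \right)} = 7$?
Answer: $-326$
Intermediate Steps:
$J{\left(M \right)} = \sqrt{8 + M}$
$J{\left(V{\left(2 \right)} \right)} - 47 b{\left(-4,4 \right)} = \sqrt{8 + 1} - 329 = \sqrt{9} - 329 = 3 - 329 = -326$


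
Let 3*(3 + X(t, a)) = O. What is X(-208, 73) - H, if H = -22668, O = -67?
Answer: 67928/3 ≈ 22643.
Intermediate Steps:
X(t, a) = -76/3 (X(t, a) = -3 + (⅓)*(-67) = -3 - 67/3 = -76/3)
X(-208, 73) - H = -76/3 - 1*(-22668) = -76/3 + 22668 = 67928/3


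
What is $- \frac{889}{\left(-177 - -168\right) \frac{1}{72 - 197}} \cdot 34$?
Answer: $- \frac{3778250}{9} \approx -4.1981 \cdot 10^{5}$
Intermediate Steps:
$- \frac{889}{\left(-177 - -168\right) \frac{1}{72 - 197}} \cdot 34 = - \frac{889}{\left(-177 + 168\right) \frac{1}{-125}} \cdot 34 = - \frac{889}{\left(-9\right) \left(- \frac{1}{125}\right)} 34 = - \frac{889}{\frac{9}{125}} \cdot 34 = \left(-889\right) \frac{125}{9} \cdot 34 = \left(- \frac{111125}{9}\right) 34 = - \frac{3778250}{9}$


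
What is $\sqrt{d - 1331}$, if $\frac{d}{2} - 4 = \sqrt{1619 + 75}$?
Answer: $\sqrt{-1323 + 22 \sqrt{14}} \approx 35.223 i$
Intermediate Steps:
$d = 8 + 22 \sqrt{14}$ ($d = 8 + 2 \sqrt{1619 + 75} = 8 + 2 \sqrt{1694} = 8 + 2 \cdot 11 \sqrt{14} = 8 + 22 \sqrt{14} \approx 90.316$)
$\sqrt{d - 1331} = \sqrt{\left(8 + 22 \sqrt{14}\right) - 1331} = \sqrt{-1323 + 22 \sqrt{14}}$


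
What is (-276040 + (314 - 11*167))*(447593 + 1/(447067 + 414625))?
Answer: -8234809699379307/66284 ≈ -1.2424e+11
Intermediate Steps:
(-276040 + (314 - 11*167))*(447593 + 1/(447067 + 414625)) = (-276040 + (314 - 1837))*(447593 + 1/861692) = (-276040 - 1523)*(447593 + 1/861692) = -277563*385687307357/861692 = -8234809699379307/66284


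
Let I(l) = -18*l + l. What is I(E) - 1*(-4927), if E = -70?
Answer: 6117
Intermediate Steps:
I(l) = -17*l
I(E) - 1*(-4927) = -17*(-70) - 1*(-4927) = 1190 + 4927 = 6117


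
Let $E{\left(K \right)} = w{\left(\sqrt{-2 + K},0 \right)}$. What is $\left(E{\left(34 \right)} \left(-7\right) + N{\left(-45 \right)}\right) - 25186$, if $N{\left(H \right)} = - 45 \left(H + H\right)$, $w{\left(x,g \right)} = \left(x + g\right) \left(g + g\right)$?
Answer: $-21136$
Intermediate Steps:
$w{\left(x,g \right)} = 2 g \left(g + x\right)$ ($w{\left(x,g \right)} = \left(g + x\right) 2 g = 2 g \left(g + x\right)$)
$E{\left(K \right)} = 0$ ($E{\left(K \right)} = 2 \cdot 0 \left(0 + \sqrt{-2 + K}\right) = 2 \cdot 0 \sqrt{-2 + K} = 0$)
$N{\left(H \right)} = - 90 H$ ($N{\left(H \right)} = - 45 \cdot 2 H = - 90 H$)
$\left(E{\left(34 \right)} \left(-7\right) + N{\left(-45 \right)}\right) - 25186 = \left(0 \left(-7\right) - -4050\right) - 25186 = \left(0 + 4050\right) - 25186 = 4050 - 25186 = -21136$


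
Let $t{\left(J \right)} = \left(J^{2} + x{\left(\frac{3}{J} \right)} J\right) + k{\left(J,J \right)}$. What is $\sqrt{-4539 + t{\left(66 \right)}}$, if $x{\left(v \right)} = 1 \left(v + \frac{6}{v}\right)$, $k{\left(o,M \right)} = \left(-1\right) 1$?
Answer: $\sqrt{8531} \approx 92.363$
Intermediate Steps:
$k{\left(o,M \right)} = -1$
$x{\left(v \right)} = v + \frac{6}{v}$
$t{\left(J \right)} = -1 + J^{2} + J \left(2 J + \frac{3}{J}\right)$ ($t{\left(J \right)} = \left(J^{2} + \left(\frac{3}{J} + \frac{6}{3 \frac{1}{J}}\right) J\right) - 1 = \left(J^{2} + \left(\frac{3}{J} + 6 \frac{J}{3}\right) J\right) - 1 = \left(J^{2} + \left(\frac{3}{J} + 2 J\right) J\right) - 1 = \left(J^{2} + \left(2 J + \frac{3}{J}\right) J\right) - 1 = \left(J^{2} + J \left(2 J + \frac{3}{J}\right)\right) - 1 = -1 + J^{2} + J \left(2 J + \frac{3}{J}\right)$)
$\sqrt{-4539 + t{\left(66 \right)}} = \sqrt{-4539 + \left(2 + 3 \cdot 66^{2}\right)} = \sqrt{-4539 + \left(2 + 3 \cdot 4356\right)} = \sqrt{-4539 + \left(2 + 13068\right)} = \sqrt{-4539 + 13070} = \sqrt{8531}$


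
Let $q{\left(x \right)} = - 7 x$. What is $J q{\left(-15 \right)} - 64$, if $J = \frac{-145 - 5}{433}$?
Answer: $- \frac{43462}{433} \approx -100.37$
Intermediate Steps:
$J = - \frac{150}{433}$ ($J = \left(-145 - 5\right) \frac{1}{433} = \left(-150\right) \frac{1}{433} = - \frac{150}{433} \approx -0.34642$)
$J q{\left(-15 \right)} - 64 = - \frac{150 \left(\left(-7\right) \left(-15\right)\right)}{433} - 64 = \left(- \frac{150}{433}\right) 105 - 64 = - \frac{15750}{433} - 64 = - \frac{43462}{433}$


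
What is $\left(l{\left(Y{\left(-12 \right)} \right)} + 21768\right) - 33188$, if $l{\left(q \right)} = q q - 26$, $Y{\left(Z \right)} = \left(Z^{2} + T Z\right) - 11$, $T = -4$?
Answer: $21315$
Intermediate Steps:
$Y{\left(Z \right)} = -11 + Z^{2} - 4 Z$ ($Y{\left(Z \right)} = \left(Z^{2} - 4 Z\right) - 11 = -11 + Z^{2} - 4 Z$)
$l{\left(q \right)} = -26 + q^{2}$ ($l{\left(q \right)} = q^{2} - 26 = -26 + q^{2}$)
$\left(l{\left(Y{\left(-12 \right)} \right)} + 21768\right) - 33188 = \left(\left(-26 + \left(-11 + \left(-12\right)^{2} - -48\right)^{2}\right) + 21768\right) - 33188 = \left(\left(-26 + \left(-11 + 144 + 48\right)^{2}\right) + 21768\right) - 33188 = \left(\left(-26 + 181^{2}\right) + 21768\right) - 33188 = \left(\left(-26 + 32761\right) + 21768\right) - 33188 = \left(32735 + 21768\right) - 33188 = 54503 - 33188 = 21315$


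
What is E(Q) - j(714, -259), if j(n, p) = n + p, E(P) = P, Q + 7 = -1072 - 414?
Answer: -1948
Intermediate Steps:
Q = -1493 (Q = -7 + (-1072 - 414) = -7 - 1486 = -1493)
E(Q) - j(714, -259) = -1493 - (714 - 259) = -1493 - 1*455 = -1493 - 455 = -1948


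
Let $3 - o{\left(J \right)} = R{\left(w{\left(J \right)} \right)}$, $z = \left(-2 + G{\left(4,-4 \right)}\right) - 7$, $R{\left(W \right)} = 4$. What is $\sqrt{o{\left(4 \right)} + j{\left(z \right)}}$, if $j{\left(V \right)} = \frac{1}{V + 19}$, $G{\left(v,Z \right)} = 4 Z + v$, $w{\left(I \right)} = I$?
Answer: $\frac{i \sqrt{6}}{2} \approx 1.2247 i$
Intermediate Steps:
$G{\left(v,Z \right)} = v + 4 Z$
$z = -21$ ($z = \left(-2 + \left(4 + 4 \left(-4\right)\right)\right) - 7 = \left(-2 + \left(4 - 16\right)\right) - 7 = \left(-2 - 12\right) - 7 = -14 - 7 = -21$)
$j{\left(V \right)} = \frac{1}{19 + V}$
$o{\left(J \right)} = -1$ ($o{\left(J \right)} = 3 - 4 = -1$)
$\sqrt{o{\left(4 \right)} + j{\left(z \right)}} = \sqrt{-1 + \frac{1}{19 - 21}} = \sqrt{-1 + \frac{1}{-2}} = \sqrt{-1 - \frac{1}{2}} = \sqrt{- \frac{3}{2}} = \frac{i \sqrt{6}}{2}$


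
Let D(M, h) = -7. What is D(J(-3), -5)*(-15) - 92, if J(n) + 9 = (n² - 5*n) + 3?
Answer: 13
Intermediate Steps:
J(n) = -6 + n² - 5*n (J(n) = -9 + ((n² - 5*n) + 3) = -9 + (3 + n² - 5*n) = -6 + n² - 5*n)
D(J(-3), -5)*(-15) - 92 = -7*(-15) - 92 = 105 - 92 = 13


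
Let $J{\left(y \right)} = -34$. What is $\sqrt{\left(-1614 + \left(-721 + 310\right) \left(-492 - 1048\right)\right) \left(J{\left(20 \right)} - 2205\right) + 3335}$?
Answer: $i \sqrt{1413535579} \approx 37597.0 i$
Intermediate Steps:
$\sqrt{\left(-1614 + \left(-721 + 310\right) \left(-492 - 1048\right)\right) \left(J{\left(20 \right)} - 2205\right) + 3335} = \sqrt{\left(-1614 + \left(-721 + 310\right) \left(-492 - 1048\right)\right) \left(-34 - 2205\right) + 3335} = \sqrt{\left(-1614 - -632940\right) \left(-2239\right) + 3335} = \sqrt{\left(-1614 + 632940\right) \left(-2239\right) + 3335} = \sqrt{631326 \left(-2239\right) + 3335} = \sqrt{-1413538914 + 3335} = \sqrt{-1413535579} = i \sqrt{1413535579}$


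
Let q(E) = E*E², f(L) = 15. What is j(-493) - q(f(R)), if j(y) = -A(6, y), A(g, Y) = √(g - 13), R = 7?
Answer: -3375 - I*√7 ≈ -3375.0 - 2.6458*I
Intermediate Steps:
A(g, Y) = √(-13 + g)
q(E) = E³
j(y) = -I*√7 (j(y) = -√(-13 + 6) = -√(-7) = -I*√7)
j(-493) - q(f(R)) = -I*√7 - 1*15³ = -I*√7 - 1*3375 = -I*√7 - 3375 = -3375 - I*√7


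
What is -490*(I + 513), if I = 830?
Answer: -658070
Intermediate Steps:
-490*(I + 513) = -490*(830 + 513) = -490*1343 = -658070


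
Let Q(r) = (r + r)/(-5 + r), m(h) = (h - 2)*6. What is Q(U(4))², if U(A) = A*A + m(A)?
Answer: 3136/529 ≈ 5.9282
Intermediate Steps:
m(h) = -12 + 6*h (m(h) = (-2 + h)*6 = -12 + 6*h)
U(A) = -12 + A² + 6*A (U(A) = A*A + (-12 + 6*A) = A² + (-12 + 6*A) = -12 + A² + 6*A)
Q(r) = 2*r/(-5 + r) (Q(r) = (2*r)/(-5 + r) = 2*r/(-5 + r))
Q(U(4))² = (2*(-12 + 4² + 6*4)/(-5 + (-12 + 4² + 6*4)))² = (2*(-12 + 16 + 24)/(-5 + (-12 + 16 + 24)))² = (2*28/(-5 + 28))² = (2*28/23)² = (2*28*(1/23))² = (56/23)² = 3136/529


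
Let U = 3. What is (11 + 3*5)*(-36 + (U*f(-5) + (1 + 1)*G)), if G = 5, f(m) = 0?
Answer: -676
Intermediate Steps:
(11 + 3*5)*(-36 + (U*f(-5) + (1 + 1)*G)) = (11 + 3*5)*(-36 + (3*0 + (1 + 1)*5)) = (11 + 15)*(-36 + (0 + 2*5)) = 26*(-36 + (0 + 10)) = 26*(-36 + 10) = 26*(-26) = -676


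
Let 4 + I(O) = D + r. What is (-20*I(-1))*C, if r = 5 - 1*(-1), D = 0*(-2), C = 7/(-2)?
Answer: 140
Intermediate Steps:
C = -7/2 (C = 7*(-½) = -7/2 ≈ -3.5000)
D = 0
r = 6 (r = 5 + 1 = 6)
I(O) = 2 (I(O) = -4 + (0 + 6) = -4 + 6 = 2)
(-20*I(-1))*C = -20*2*(-7/2) = -40*(-7/2) = 140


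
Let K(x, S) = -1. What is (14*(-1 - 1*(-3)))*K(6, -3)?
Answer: -28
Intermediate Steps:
(14*(-1 - 1*(-3)))*K(6, -3) = (14*(-1 - 1*(-3)))*(-1) = (14*(-1 + 3))*(-1) = (14*2)*(-1) = 28*(-1) = -28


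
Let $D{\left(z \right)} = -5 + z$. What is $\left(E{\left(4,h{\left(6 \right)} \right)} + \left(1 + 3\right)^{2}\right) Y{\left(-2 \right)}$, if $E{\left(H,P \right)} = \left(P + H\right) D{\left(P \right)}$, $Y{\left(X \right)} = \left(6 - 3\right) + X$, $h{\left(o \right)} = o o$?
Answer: $1256$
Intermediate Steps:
$h{\left(o \right)} = o^{2}$
$Y{\left(X \right)} = 3 + X$
$E{\left(H,P \right)} = \left(-5 + P\right) \left(H + P\right)$ ($E{\left(H,P \right)} = \left(P + H\right) \left(-5 + P\right) = \left(H + P\right) \left(-5 + P\right) = \left(-5 + P\right) \left(H + P\right)$)
$\left(E{\left(4,h{\left(6 \right)} \right)} + \left(1 + 3\right)^{2}\right) Y{\left(-2 \right)} = \left(\left(-5 + 6^{2}\right) \left(4 + 6^{2}\right) + \left(1 + 3\right)^{2}\right) \left(3 - 2\right) = \left(\left(-5 + 36\right) \left(4 + 36\right) + 4^{2}\right) 1 = \left(31 \cdot 40 + 16\right) 1 = \left(1240 + 16\right) 1 = 1256 \cdot 1 = 1256$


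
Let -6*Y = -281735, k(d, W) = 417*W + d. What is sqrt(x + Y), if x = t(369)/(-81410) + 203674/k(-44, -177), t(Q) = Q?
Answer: 2*sqrt(5649260707470061044615)/693735315 ≈ 216.69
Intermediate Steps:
k(d, W) = d + 417*W
Y = 281735/6 (Y = -1/6*(-281735) = 281735/6 ≈ 46956.)
x = -16608352097/6012372730 (x = 369/(-81410) + 203674/(-44 + 417*(-177)) = 369*(-1/81410) + 203674/(-44 - 73809) = -369/81410 + 203674/(-73853) = -369/81410 + 203674*(-1/73853) = -369/81410 - 203674/73853 = -16608352097/6012372730 ≈ -2.7624)
sqrt(x + Y) = sqrt(-16608352097/6012372730 + 281735/6) = sqrt(423449045243492/9018559095) = 2*sqrt(5649260707470061044615)/693735315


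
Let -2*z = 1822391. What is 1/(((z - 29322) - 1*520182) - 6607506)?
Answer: -2/16136411 ≈ -1.2394e-7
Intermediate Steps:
z = -1822391/2 (z = -1/2*1822391 = -1822391/2 ≈ -9.1120e+5)
1/(((z - 29322) - 1*520182) - 6607506) = 1/(((-1822391/2 - 29322) - 1*520182) - 6607506) = 1/((-1881035/2 - 520182) - 6607506) = 1/(-2921399/2 - 6607506) = 1/(-16136411/2) = -2/16136411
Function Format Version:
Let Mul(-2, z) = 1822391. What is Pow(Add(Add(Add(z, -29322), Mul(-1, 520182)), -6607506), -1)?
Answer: Rational(-2, 16136411) ≈ -1.2394e-7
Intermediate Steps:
z = Rational(-1822391, 2) (z = Mul(Rational(-1, 2), 1822391) = Rational(-1822391, 2) ≈ -9.1120e+5)
Pow(Add(Add(Add(z, -29322), Mul(-1, 520182)), -6607506), -1) = Pow(Add(Add(Add(Rational(-1822391, 2), -29322), Mul(-1, 520182)), -6607506), -1) = Pow(Add(Add(Rational(-1881035, 2), -520182), -6607506), -1) = Pow(Add(Rational(-2921399, 2), -6607506), -1) = Pow(Rational(-16136411, 2), -1) = Rational(-2, 16136411)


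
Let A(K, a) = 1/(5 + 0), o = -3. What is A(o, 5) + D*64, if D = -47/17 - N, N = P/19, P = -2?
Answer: -274557/1615 ≈ -170.00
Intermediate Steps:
A(K, a) = 1/5
N = -2/19 ≈ -0.10526
D = -859/323 (D = -47/17 - 1*(-2/19) = -47*1/17 + 2/19 = -47/17 + 2/19 = -859/323 ≈ -2.6594)
A(o, 5) + D*64 = 1/5 - 859/323*64 = 1/5 - 54976/323 = -274557/1615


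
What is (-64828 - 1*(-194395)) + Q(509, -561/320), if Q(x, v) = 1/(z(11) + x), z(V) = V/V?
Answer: 66079171/510 ≈ 1.2957e+5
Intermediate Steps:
z(V) = 1
Q(x, v) = 1/(1 + x)
(-64828 - 1*(-194395)) + Q(509, -561/320) = (-64828 - 1*(-194395)) + 1/(1 + 509) = (-64828 + 194395) + 1/510 = 129567 + 1/510 = 66079171/510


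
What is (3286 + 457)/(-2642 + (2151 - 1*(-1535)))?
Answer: 3743/1044 ≈ 3.5853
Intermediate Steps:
(3286 + 457)/(-2642 + (2151 - 1*(-1535))) = 3743/(-2642 + (2151 + 1535)) = 3743/(-2642 + 3686) = 3743/1044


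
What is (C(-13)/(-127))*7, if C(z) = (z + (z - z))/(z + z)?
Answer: -7/254 ≈ -0.027559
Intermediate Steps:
C(z) = 1/2 (C(z) = (z + 0)/((2*z)) = z*(1/(2*z)) = 1/2)
(C(-13)/(-127))*7 = ((1/2)/(-127))*7 = ((1/2)*(-1/127))*7 = -1/254*7 = -7/254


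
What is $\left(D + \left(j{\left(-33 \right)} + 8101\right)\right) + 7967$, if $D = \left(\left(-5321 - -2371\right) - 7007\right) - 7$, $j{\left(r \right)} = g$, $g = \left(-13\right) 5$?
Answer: $6039$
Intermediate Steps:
$g = -65$
$j{\left(r \right)} = -65$
$D = -9964$ ($D = \left(\left(-5321 + 2371\right) - 7007\right) - 7 = \left(-2950 - 7007\right) - 7 = -9957 - 7 = -9964$)
$\left(D + \left(j{\left(-33 \right)} + 8101\right)\right) + 7967 = \left(-9964 + \left(-65 + 8101\right)\right) + 7967 = \left(-9964 + 8036\right) + 7967 = -1928 + 7967 = 6039$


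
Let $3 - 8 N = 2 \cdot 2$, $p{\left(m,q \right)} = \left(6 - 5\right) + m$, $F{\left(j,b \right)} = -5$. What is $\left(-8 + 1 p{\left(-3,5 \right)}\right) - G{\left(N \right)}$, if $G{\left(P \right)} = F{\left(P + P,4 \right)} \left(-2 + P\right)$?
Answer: $- \frac{165}{8} \approx -20.625$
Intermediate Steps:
$p{\left(m,q \right)} = 1 + m$
$N = - \frac{1}{8}$ ($N = \frac{3}{8} - \frac{2 \cdot 2}{8} = \frac{3}{8} - \frac{1}{2} = - \frac{1}{8} \approx -0.125$)
$G{\left(P \right)} = 10 - 5 P$ ($G{\left(P \right)} = - 5 \left(-2 + P\right) = 10 - 5 P$)
$\left(-8 + 1 p{\left(-3,5 \right)}\right) - G{\left(N \right)} = \left(-8 + 1 \left(1 - 3\right)\right) - \left(10 - - \frac{5}{8}\right) = \left(-8 + 1 \left(-2\right)\right) - \left(10 + \frac{5}{8}\right) = \left(-8 - 2\right) - \frac{85}{8} = -10 - \frac{85}{8} = - \frac{165}{8}$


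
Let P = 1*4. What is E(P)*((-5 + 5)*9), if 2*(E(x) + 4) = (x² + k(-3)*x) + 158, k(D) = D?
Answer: 0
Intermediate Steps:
P = 4
E(x) = 75 + x²/2 - 3*x/2 (E(x) = -4 + ((x² - 3*x) + 158)/2 = -4 + (158 + x² - 3*x)/2 = -4 + (79 + x²/2 - 3*x/2) = 75 + x²/2 - 3*x/2)
E(P)*((-5 + 5)*9) = (75 + (½)*4² - 3/2*4)*((-5 + 5)*9) = (75 + (½)*16 - 6)*(0*9) = (75 + 8 - 6)*0 = 77*0 = 0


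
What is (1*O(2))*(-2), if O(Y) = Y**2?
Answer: -8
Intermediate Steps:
(1*O(2))*(-2) = (1*2**2)*(-2) = (1*4)*(-2) = 4*(-2) = -8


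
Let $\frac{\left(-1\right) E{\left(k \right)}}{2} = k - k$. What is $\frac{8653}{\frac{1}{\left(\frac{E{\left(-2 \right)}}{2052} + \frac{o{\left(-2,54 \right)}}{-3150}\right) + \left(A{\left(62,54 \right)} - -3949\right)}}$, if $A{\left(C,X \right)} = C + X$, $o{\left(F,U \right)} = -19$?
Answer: $\frac{110799666157}{3150} \approx 3.5175 \cdot 10^{7}$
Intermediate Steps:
$E{\left(k \right)} = 0$ ($E{\left(k \right)} = - 2 \left(k - k\right) = \left(-2\right) 0 = 0$)
$\frac{8653}{\frac{1}{\left(\frac{E{\left(-2 \right)}}{2052} + \frac{o{\left(-2,54 \right)}}{-3150}\right) + \left(A{\left(62,54 \right)} - -3949\right)}} = \frac{8653}{\frac{1}{\left(\frac{0}{2052} - \frac{19}{-3150}\right) + \left(\left(62 + 54\right) - -3949\right)}} = \frac{8653}{\frac{1}{\left(0 \cdot \frac{1}{2052} - - \frac{19}{3150}\right) + \left(116 + 3949\right)}} = \frac{8653}{\frac{1}{\left(0 + \frac{19}{3150}\right) + 4065}} = \frac{8653}{\frac{1}{\frac{19}{3150} + 4065}} = \frac{8653}{\frac{1}{\frac{12804769}{3150}}} = \frac{8653}{\frac{3150}{12804769}} = 8653 \cdot \frac{12804769}{3150} = \frac{110799666157}{3150}$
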